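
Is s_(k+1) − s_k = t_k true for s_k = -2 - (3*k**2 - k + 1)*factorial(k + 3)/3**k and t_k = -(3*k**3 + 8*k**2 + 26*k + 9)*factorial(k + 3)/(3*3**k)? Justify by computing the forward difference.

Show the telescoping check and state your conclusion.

s_(k+1) = 3**(-k - 1)*(k - 3*(k + 1)**2)*factorial(k + 4) - 2
s_(k+1) − s_k = -(3*k**3 + 8*k**2 + 26*k + 9)*factorial(k + 3)/(3*3**k)
(s_(k+1) − s_k) − t_k = 0

Valid: the claim telescopes to t_k.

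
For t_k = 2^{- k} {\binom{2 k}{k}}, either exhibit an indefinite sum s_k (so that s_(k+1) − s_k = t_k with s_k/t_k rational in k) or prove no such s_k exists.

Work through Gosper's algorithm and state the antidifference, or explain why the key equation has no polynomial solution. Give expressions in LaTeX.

no hypergeometric antidifference exists

The ratio is (2*k + 1)/(k + 1).
Normal form (A,B,C) = (2*k + 1, k + 1, 1).
Set up (2*k + 1)·f(k+1) − (k)·f(k) − (1) = 0.
Degrees (1,1,0) ⇒ d ≤ -1.
deg f ≤ -1 is impossible — no certificate.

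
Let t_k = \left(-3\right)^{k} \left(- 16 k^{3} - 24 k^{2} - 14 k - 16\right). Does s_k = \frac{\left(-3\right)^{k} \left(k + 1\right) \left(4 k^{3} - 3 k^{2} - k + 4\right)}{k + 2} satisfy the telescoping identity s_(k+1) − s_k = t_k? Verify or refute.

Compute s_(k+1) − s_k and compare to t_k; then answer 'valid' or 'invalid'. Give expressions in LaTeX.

s_(k+1) = 3*(-3)**k*(k + 2)*(k - 4*(k + 1)**3 + 3*(k + 1)**2 - 3)/(k + 3)
s_(k+1) − s_k = (-3)**k*(-16*k**5 - 88*k**4 - 170*k**3 - 171*k**2 - 121*k - 60)/(k**2 + 5*k + 6)
(s_(k+1) − s_k) − t_k = (-3)**k*(16*k**4 + 60*k**3 + 59*k**2 + 43*k + 36)/(k**2 + 5*k + 6)

Invalid: residual \frac{\left(-3\right)^{k} \left(16 k^{4} + 60 k^{3} + 59 k^{2} + 43 k + 36\right)}{k^{2} + 5 k + 6} ≠ 0.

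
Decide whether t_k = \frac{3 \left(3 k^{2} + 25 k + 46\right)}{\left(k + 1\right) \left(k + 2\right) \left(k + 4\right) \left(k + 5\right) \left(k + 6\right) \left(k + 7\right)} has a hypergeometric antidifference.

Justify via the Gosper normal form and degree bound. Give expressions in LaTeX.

r(k) = (k + 1)*(k + 4)*(25*k + 3*(k + 1)**2 + 71)/((k + 3)*(k + 8)*(3*k**2 + 25*k + 46)) after simplifying.
Gosper form: A/B · C(k+1)/C(k) with A=k + 1, B=k + 8, C=k**3 + 34*k**2/3 + 121*k/3 + 46.
Need (k + 1)·f(k+1) − (k + 7)·f(k) = k**3 + 34*k**2/3 + 121*k/3 + 46.
Bound: deg f ≤ 6.
Match coefficients ⇒ f(k) = k*(k + 2)*(k + 3)*(k + 5)*(k**2 + 11*k + 34)/72.
Then R = B(k−1)f/C = k*(k + 2)*(k + 5)*(k + 7)*(k**2 + 11*k + 34)/(24*(3*k**2 + 25*k + 46)), so s_k = R(k)·t_k = k*(k**2 + 11*k + 34)/(8*(k**3 + 11*k**2 + 34*k + 24)).
s_(k+1) − s_k = 3*(3*k**2 + 25*k + 46)/(k**6 + 25*k**5 + 247*k**4 + 1219*k**3 + 3112*k**2 + 3796*k + 1680) = t_k.

Yes. s_k = \frac{k \left(k^{2} + 11 k + 34\right)}{8 \left(k^{3} + 11 k^{2} + 34 k + 24\right)}.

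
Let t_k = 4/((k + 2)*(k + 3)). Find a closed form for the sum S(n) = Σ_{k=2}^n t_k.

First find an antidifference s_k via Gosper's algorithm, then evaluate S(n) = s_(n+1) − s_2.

Step 1: r(k) = (k + 2)/(k + 4).
Gosper form: A/B · C(k+1)/C(k) with A=k + 2, B=k + 4, C=1.
f must satisfy (k + 2)·f(k+1) − (k + 3)·f(k) = 1.
Degrees (1,1,0) ⇒ d ≤ 1.
A polynomial solution: f(k) = k/2.
Get s_k = R·t_k = 2*k/(k + 2) with R(k) = B(k−1)f(k)/C(k) = k*(k + 3)/2.
s_(k+1) − s_k = 4/(k**2 + 5*k + 6) = t_k.
Σ_(k=2)^n t_k = s_(n+1) − s_(2) = (2*(n + 1)/(n + 3)) − (1), i.e. (n - 1)/(n + 3).

S(n) = (n - 1)/(n + 3)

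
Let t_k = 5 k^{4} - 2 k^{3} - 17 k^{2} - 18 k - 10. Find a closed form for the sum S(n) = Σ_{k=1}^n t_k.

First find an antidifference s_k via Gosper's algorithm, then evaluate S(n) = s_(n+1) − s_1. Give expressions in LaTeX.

t_(k+1)/t_k = (5*k**4 + 18*k**3 + 7*k**2 - 38*k - 42)/(5*k**4 - 2*k**3 - 17*k**2 - 18*k - 10).
Take A(k)=1, B(k)=1, C(k)=k**4 - 2*k**3/5 - 17*k**2/5 - 18*k/5 - 2.
f must satisfy (1)·f(k+1) − (1)·f(k) = k**4 - 2*k**3/5 - 17*k**2/5 - 18*k/5 - 2.
deg f ≤ 5 (via 0,0,4).
Match coefficients ⇒ f(k) = k*(k**4 - 3*k**3 - 3*k**2 - k - 4)/5.
Get s_k = R·t_k = k*(k**4 - 3*k**3 - 3*k**2 - k - 4) with R(k) = B(k−1)f(k)/C(k) = k*(k**4 - 3*k**3 - 3*k**2 - k - 4)/(5*k**4 - 2*k**3 - 17*k**2 - 18*k - 10).
Verify: 5*k**4 - 2*k**3 - 17*k**2 - 18*k - 10 matches t_k.
Telescope: S(n) = s_(n+1) − s_(1) = n**5 + 2*n**4 - 5*n**3 - 18*n**2 - 22*n - 10 − (-10) = n*(n**4 + 2*n**3 - 5*n**2 - 18*n - 22).

S(n) = n \left(n^{4} + 2 n^{3} - 5 n^{2} - 18 n - 22\right)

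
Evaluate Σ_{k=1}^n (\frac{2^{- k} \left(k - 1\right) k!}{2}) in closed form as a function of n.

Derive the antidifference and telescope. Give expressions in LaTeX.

S(n) = 2^{- n - 1} \left(- 2^{n} + n n! + n!\right)

t_(k+1)/t_k = k*(k + 1)/(2*(k - 1)).
Normal form (A,B,C) = (k/2 + 1/2, 1, k - 1).
Need (k/2 + 1/2)·f(k+1) − (1)·f(k) = k - 1.
Degrees (1,0,1) ⇒ d ≤ 0.
Coefficient equations give f(k) = 2.
R(k) = B(k−1)·f(k)/C(k) = 2/(k - 1); s_k = R·t_k = factorial(k)/2**k.
s_(k+1) − s_k = (k - 1)*factorial(k)/(2*2**k) = t_k.
s_(n+1) = 2**(-n - 1)*factorial(n + 1) and s_(1) = 1/2, so S(n) = 2**(-n - 1)*(-2**n + n*factorial(n) + factorial(n)).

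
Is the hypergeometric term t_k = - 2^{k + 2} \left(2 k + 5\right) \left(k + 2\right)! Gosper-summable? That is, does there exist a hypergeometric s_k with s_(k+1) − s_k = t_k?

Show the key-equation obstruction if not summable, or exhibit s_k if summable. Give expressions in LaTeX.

Yes. s_k = - 2^{k + 2} \left(k + 2\right)!.

t_(k+1)/t_k = 2*(k + 3)*(2*k + 7)/(2*k + 5).
A = 2*k + 6, B = 1, C = k + 5/2.
f must satisfy (2*k + 6)·f(k+1) − (1)·f(k) = k + 5/2.
Degrees (1,0,1) ⇒ d ≤ 0.
Match coefficients ⇒ f(k) = 1/2.
R(k) = B(k−1)·f(k)/C(k) = 1/(2*k + 5); s_k = R·t_k = -2**(k + 2)*factorial(k + 2).
s_(k+1) − s_k = -2**(k + 2)*(2*k + 5)*factorial(k + 2) = t_k.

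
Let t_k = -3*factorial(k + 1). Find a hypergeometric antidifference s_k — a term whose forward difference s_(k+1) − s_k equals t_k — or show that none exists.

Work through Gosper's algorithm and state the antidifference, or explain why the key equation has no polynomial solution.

Step 1: r(k) = k + 2.
Normal form (A,B,C) = (k + 2, 1, 1).
f must satisfy (k + 2)·f(k+1) − (1)·f(k) = 1.
deg f ≤ -1 (via 1,0,0).
deg f ≤ -1 is impossible — no certificate.

none (Gosper's algorithm certifies no s_k)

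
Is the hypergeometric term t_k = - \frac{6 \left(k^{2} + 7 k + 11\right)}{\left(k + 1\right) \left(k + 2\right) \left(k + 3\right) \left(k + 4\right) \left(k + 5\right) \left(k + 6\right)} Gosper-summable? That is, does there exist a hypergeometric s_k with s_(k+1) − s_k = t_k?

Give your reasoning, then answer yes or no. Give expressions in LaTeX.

Compute t_(k+1)/t_k: get (k + 1)*(7*k + (k + 1)**2 + 18)/((k + 7)*(k**2 + 7*k + 11)).
Normal form (A,B,C) = (k + 1, k + 7, k**2 + 7*k + 11).
Solve (k + 1)·f(k+1) − (k + 6)·f(k) = k**2 + 7*k + 11.
Degrees (1,1,2) ⇒ d ≤ 5.
Coefficient equations give f(k) = k*(k + 2)*(k + 4)*(k**2 + 9*k + 23)/45.
Certificate R = B(k−1)f/C = k*(k + 2)*(k + 4)*(k + 6)*(k**2 + 9*k + 23)/(45*(k**2 + 7*k + 11)) gives s_k = 2*k*(-k**2 - 9*k - 23)/(15*(k**3 + 9*k**2 + 23*k + 15)).
Δs = 6*(-k**2 - 7*k - 11)/(k**6 + 21*k**5 + 175*k**4 + 735*k**3 + 1624*k**2 + 1764*k + 720), as required.

Yes. s_k = \frac{2 k \left(- k^{2} - 9 k - 23\right)}{15 \left(k^{3} + 9 k^{2} + 23 k + 15\right)}.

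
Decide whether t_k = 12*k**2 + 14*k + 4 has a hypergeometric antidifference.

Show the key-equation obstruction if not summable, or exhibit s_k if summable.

Yes. s_k = k*(4*k**2 + k - 1).

Step 1: r(k) = (6*k**2 + 19*k + 15)/(6*k**2 + 7*k + 2).
So A=1 and B=1, with C=k**2 + 7*k/6 + 1/3.
f must satisfy (1)·f(k+1) − (1)·f(k) = k**2 + 7*k/6 + 1/3.
Degrees (0,0,2) ⇒ d ≤ 3.
Match coefficients ⇒ f(k) = k*(4*k**2 + k - 1)/12.
Certificate R = B(k−1)f/C = k*(4*k**2 + k - 1)/(2*(2*k + 1)*(3*k + 2)) gives s_k = k*(4*k**2 + k - 1).
s_(k+1) − s_k = 12*k**2 + 14*k + 4 = t_k.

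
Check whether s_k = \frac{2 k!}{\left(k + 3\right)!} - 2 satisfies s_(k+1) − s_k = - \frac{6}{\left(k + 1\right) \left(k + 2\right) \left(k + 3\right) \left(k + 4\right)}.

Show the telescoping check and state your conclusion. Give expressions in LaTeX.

s_(k+1) = 2*factorial(k + 1)/factorial(k + 4) - 2
s_(k+1) − s_k = -6/((k + 1)*(k + 2)*(k + 3)*(k + 4))
(s_(k+1) − s_k) − t_k = 0

valid (s_(k+1) − s_k reduces to t_k)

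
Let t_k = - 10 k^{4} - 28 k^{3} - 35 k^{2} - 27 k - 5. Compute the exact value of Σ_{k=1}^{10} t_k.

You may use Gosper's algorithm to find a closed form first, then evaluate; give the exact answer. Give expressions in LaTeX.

Σ = -353040

t_(k+1)/t_k = (10*k**4 + 68*k**3 + 179*k**2 + 221*k + 105)/(10*k**4 + 28*k**3 + 35*k**2 + 27*k + 5).
Factor: A=1; B=1; C=k**4 + 14*k**3/5 + 7*k**2/2 + 27*k/10 + 1/2.
Set up (1)·f(k+1) − (1)·f(k) − (k**4 + 14*k**3/5 + 7*k**2/2 + 27*k/10 + 1/2) = 0.
Degrees (0,0,4) ⇒ d ≤ 5.
Solving with deg f ≤ 5: f(k) = k*(2*k**2 + 3)*(k**2 + k - 1)/10.
R(k) = B(k−1)·f(k)/C(k) = k*(2*k**2 + 3)*(k**2 + k - 1)/(10*k**4 + 28*k**3 + 35*k**2 + 27*k + 5); s_k = R·t_k = k*(-2*k**4 - 2*k**3 - k**2 - 3*k + 3).
s_(k+1) − s_k = -10*k**4 - 28*k**3 - 35*k**2 - 27*k - 5 = t_k.
Telescoping: Σ = s_(11) − s_(1) = -353045 − (-5) = -353040.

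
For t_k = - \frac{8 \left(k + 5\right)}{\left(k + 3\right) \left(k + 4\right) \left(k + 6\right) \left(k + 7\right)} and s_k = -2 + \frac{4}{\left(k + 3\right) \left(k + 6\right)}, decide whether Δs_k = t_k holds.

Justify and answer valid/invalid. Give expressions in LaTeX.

s_(k+1) = -2 + 4/((k + 4)*(k + 7))
s_(k+1) − s_k = 8*(-k - 5)/(k**4 + 20*k**3 + 145*k**2 + 450*k + 504)
(s_(k+1) − s_k) − t_k = 0

valid (s_(k+1) − s_k reduces to t_k)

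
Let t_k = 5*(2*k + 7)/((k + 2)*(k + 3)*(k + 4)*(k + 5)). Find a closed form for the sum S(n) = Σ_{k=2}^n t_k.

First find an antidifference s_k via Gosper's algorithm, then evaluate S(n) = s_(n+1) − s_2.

S(n) = 5*(n**2 + 8*n - 9)/(24*(n**2 + 8*n + 15))

Step 1: r(k) = (k + 2)*(2*k + 9)/((k + 6)*(2*k + 7)).
A = k + 2, B = k + 6, C = k + 7/2.
Key eq: (k + 2)·f(k+1) = (k + 5)·f(k) + (k + 7/2).
d = 3 from the (1,1,1) case.
Match coefficients ⇒ f(k) = k*(k + 3)*(k + 6)/16.
Then R = B(k−1)f/C = k*(k + 3)*(k + 5)*(k + 6)/(8*(2*k + 7)), so s_k = R(k)·t_k = 5*k*(k + 6)/(8*(k**2 + 6*k + 8)).
s_(k+1) − s_k = 5*(2*k + 7)/(k**4 + 14*k**3 + 71*k**2 + 154*k + 120) = t_k.
s_(n+1) = 5*(n**2 + 8*n + 7)/(8*(n**2 + 8*n + 15)) and s_(2) = 5/12, so S(n) = 5*(n**2 + 8*n - 9)/(24*(n**2 + 8*n + 15)).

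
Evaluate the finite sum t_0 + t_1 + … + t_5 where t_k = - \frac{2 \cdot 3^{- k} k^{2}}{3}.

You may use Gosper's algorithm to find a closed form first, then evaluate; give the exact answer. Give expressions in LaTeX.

The ratio is (k + 1)**2/(3*k**2).
Gosper form: A/B · C(k+1)/C(k) with A=1/3, B=1, C=k**2.
Key eq: (1/3)·f(k+1) = (1)·f(k) + (k**2).
Degrees (0,0,2) ⇒ d ≤ 2.
Solve for f: f(k) = -3*(k**2 + k + 1)/2 (degree 2 ≤ 2).
Then R = B(k−1)f/C = -3*(k**2 + k + 1)/(2*k**2), so s_k = R(k)·t_k = (k**2 + k + 1)/3**k.
Δs = -2*k**2/(3*3**k), as required.
Telescoping: Σ = s_(6) − s_(0) = 43/729 − (1) = -686/729.

Σ = -686/729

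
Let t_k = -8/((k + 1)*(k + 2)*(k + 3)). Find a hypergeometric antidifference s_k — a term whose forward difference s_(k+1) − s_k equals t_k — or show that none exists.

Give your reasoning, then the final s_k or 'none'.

The ratio is (k + 1)/(k + 4).
Take A(k)=k + 1, B(k)=k + 4, C(k)=1.
Set up (k + 1)·f(k+1) − (k + 3)·f(k) − (1) = 0.
From deg A=1, deg B=1, deg C=0: d=2.
Solve for f: f(k) = k*(k + 3)/4 (degree 2 ≤ 2).
Get s_k = R·t_k = 2*k*(-k - 3)/((k + 1)*(k + 2)) with R(k) = B(k−1)f(k)/C(k) = k*(k + 3)**2/4.
Check: Δs_k = -8/(k**3 + 6*k**2 + 11*k + 6). ✓

s_k = 2*k*(-k - 3)/((k + 1)*(k + 2))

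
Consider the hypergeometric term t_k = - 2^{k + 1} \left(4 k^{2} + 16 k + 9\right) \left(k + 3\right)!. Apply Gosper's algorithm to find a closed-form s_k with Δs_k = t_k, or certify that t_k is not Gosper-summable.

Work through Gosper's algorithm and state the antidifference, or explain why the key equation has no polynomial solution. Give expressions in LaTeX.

The ratio is 2*(4*k**3 + 40*k**2 + 125*k + 116)/(4*k**2 + 16*k + 9).
Normal form (A,B,C) = (2*k + 8, 1, k**2 + 4*k + 9/4).
f must satisfy (2*k + 8)·f(k+1) − (1)·f(k) = k**2 + 4*k + 9/4.
Degrees (1,0,2) ⇒ d ≤ 1.
Solving with deg f ≤ 1: f(k) = (2*k - 1)/4.
So s_k = (B(k−1)f/C)·t_k = ((2*k - 1)/(4*k**2 + 16*k + 9))·t_k = -2**(k + 1)*(2*k - 1)*factorial(k + 3).
s_(k+1) − s_k = -2**(k + 1)*(4*k**2 + 16*k + 9)*factorial(k + 3) = t_k.

s_k = - 2^{k + 1} \left(2 k - 1\right) \left(k + 3\right)!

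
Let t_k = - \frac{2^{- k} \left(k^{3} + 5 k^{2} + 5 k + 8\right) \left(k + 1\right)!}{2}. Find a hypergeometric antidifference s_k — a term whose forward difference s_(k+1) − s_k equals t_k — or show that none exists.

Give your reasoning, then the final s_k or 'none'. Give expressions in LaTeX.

s_k = - 2^{- k} \left(k^{2} + 3 k - 3\right) \left(k + 1\right)!

Step 1: r(k) = (k**4 + 10*k**3 + 34*k**2 + 55*k + 38)/(2*(k**3 + 5*k**2 + 5*k + 8)).
Factor: A=k/2 + 1; B=1; C=k**3 + 5*k**2 + 5*k + 8.
Need (k/2 + 1)·f(k+1) − (1)·f(k) = k**3 + 5*k**2 + 5*k + 8.
deg f ≤ 2 (via 1,0,3).
A polynomial solution: f(k) = 2*(k**2 + 3*k - 3).
So s_k = (B(k−1)f/C)·t_k = (2*(k**2 + 3*k - 3)/(k**3 + 5*k**2 + 5*k + 8))·t_k = -(k**2 + 3*k - 3)*factorial(k + 1)/2**k.
Δs = -(k**3 + 5*k**2 + 5*k + 8)*factorial(k + 1)/(2*2**k), as required.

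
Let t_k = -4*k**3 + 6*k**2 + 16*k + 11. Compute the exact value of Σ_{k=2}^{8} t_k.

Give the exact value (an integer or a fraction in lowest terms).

Σ = -3325

Ratio r(k) = (4*k**3 + 6*k**2 - 16*k - 29)/(4*k**3 - 6*k**2 - 16*k - 11).
Take A(k)=1, B(k)=1, C(k)=k**3 - 3*k**2/2 - 4*k - 11/4.
f must satisfy (1)·f(k+1) − (1)·f(k) = k**3 - 3*k**2/2 - 4*k - 11/4.
deg f ≤ 4 (via 0,0,3).
Coefficient equations give f(k) = k*(k**3 - 4*k**2 - 4*k - 4)/4.
So s_k = (B(k−1)f/C)·t_k = (k*(k**3 - 4*k**2 - 4*k - 4)/(4*k**3 - 6*k**2 - 16*k - 11))·t_k = k*(-k**3 + 4*k**2 + 4*k + 4).
Verify: -4*k**3 + 6*k**2 + 16*k + 11 matches t_k.
Sum = s_(9) − s_(2); s_(9) = -3285, s_(2) = 40 ⇒ -3325.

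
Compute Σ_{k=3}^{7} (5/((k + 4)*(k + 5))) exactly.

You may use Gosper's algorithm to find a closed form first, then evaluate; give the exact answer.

Compute t_(k+1)/t_k: get (k + 4)/(k + 6).
Gosper form: A/B · C(k+1)/C(k) with A=k + 4, B=k + 6, C=1.
Set up (k + 4)·f(k+1) − (k + 5)·f(k) − (1) = 0.
d = 1 from the (1,1,0) case.
Solve for f: f(k) = k/4 (degree 1 ≤ 1).
So s_k = (B(k−1)f/C)·t_k = (k*(k + 5)/4)·t_k = 5*k/(4*(k + 4)).
s_(k+1) − s_k = 5/(k**2 + 9*k + 20) = t_k.
Evaluate s at k=8 and k=3: 5/6 and 15/28; difference 25/84.

Σ = 25/84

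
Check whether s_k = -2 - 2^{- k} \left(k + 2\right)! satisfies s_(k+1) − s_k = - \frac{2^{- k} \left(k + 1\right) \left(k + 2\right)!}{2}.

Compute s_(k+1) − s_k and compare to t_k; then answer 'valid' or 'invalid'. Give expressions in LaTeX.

valid (s_(k+1) − s_k reduces to t_k)

s_(k+1) = -2**(-k - 1)*factorial(k + 3) - 2
s_(k+1) − s_k = -(k + 1)*factorial(k + 2)/(2*2**k)
(s_(k+1) − s_k) − t_k = 0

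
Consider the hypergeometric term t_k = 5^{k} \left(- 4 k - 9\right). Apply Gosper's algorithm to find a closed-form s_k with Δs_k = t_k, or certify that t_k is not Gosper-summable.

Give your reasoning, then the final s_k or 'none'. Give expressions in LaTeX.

s_k = 5^{k} \left(- k - 1\right)

t_(k+1)/t_k = 5*(4*k + 13)/(4*k + 9).
Factor: A=5; B=1; C=k + 9/4.
f must satisfy (5)·f(k+1) − (1)·f(k) = k + 9/4.
From deg A=0, deg B=0, deg C=1: d=1.
Match coefficients ⇒ f(k) = (k + 1)/4.
So s_k = (B(k−1)f/C)·t_k = ((k + 1)/(4*k + 9))·t_k = 5**k*(-k - 1).
Verify: 5**k*(-4*k - 9) matches t_k.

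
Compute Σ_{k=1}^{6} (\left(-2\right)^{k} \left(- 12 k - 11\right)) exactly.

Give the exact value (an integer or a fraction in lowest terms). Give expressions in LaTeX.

Σ = -3702

Compute t_(k+1)/t_k: get 2*(-12*k - 23)/(12*k + 11).
So A=-2 and B=1, with C=k + 11/12.
f must satisfy (-2)·f(k+1) − (1)·f(k) = k + 11/12.
Bound: deg f ≤ 1.
Match coefficients ⇒ f(k) = -(4*k + 1)/12.
Then R = B(k−1)f/C = -(4*k + 1)/(12*k + 11), so s_k = R(k)·t_k = (-2)**k*(4*k + 1).
Δs = (-2)**k*(-12*k - 11), as required.
Sum = s_(7) − s_(1); s_(7) = -3712, s_(1) = -10 ⇒ -3702.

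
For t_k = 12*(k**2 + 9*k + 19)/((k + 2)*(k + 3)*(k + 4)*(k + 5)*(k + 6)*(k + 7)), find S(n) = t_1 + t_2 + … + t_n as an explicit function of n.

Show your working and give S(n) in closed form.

Compute t_(k+1)/t_k: get (k + 2)*(9*k + (k + 1)**2 + 28)/((k + 8)*(k**2 + 9*k + 19)).
So A=k + 2 and B=k + 8, with C=k**2 + 9*k + 19.
Set up (k + 2)·f(k+1) − (k + 7)·f(k) − (k**2 + 9*k + 19) = 0.
deg f ≤ 5 (via 1,1,2).
Solve for f: f(k) = k*(k + 3)*(k + 5)*(k**2 + 12*k + 44)/144 (degree 5 ≤ 5).
R(k) = B(k−1)·f(k)/C(k) = k*(k + 3)*(k + 5)*(k + 7)*(k**2 + 12*k + 44)/(144*(k**2 + 9*k + 19)); s_k = R·t_k = k*(k**2 + 12*k + 44)/(12*(k**3 + 12*k**2 + 44*k + 48)).
Check: Δs_k = 12*(k**2 + 9*k + 19)/(k**6 + 27*k**5 + 295*k**4 + 1665*k**3 + 5104*k**2 + 8028*k + 5040). ✓
s_(n+1) = (n**3 + 15*n**2 + 71*n + 57)/(12*(n**3 + 15*n**2 + 71*n + 105)) and s_(1) = 19/420, so S(n) = 4*n*(n**2 + 15*n + 71)/(105*(n**3 + 15*n**2 + 71*n + 105)).

S(n) = 4*n*(n**2 + 15*n + 71)/(105*(n**3 + 15*n**2 + 71*n + 105))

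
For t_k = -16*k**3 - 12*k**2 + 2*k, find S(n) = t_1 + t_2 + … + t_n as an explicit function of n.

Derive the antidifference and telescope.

S(n) = n*(-4*n**3 - 12*n**2 - 9*n - 1)

t_(k+1)/t_k = (8*k**3 + 30*k**2 + 35*k + 13)/(k*(8*k**2 + 6*k - 1)).
Factor: A=1; B=1; C=k**3 + 3*k**2/4 - k/8.
Need (1)·f(k+1) − (1)·f(k) = k**3 + 3*k**2/4 - k/8.
deg f ≤ 4 (via 0,0,3).
Coefficient equations give f(k) = k*(k - 1)*(4*k**2 - 3)/16.
Then R = B(k−1)f/C = (k - 1)*(4*k**2 - 3)/(2*(8*k**2 + 6*k - 1)), so s_k = R(k)·t_k = k*(-4*k**3 + 4*k**2 + 3*k - 3).
Verify: 2*k*(-8*k**2 - 6*k + 1) matches t_k.
Evaluate: s_(n+1) = n*(-4*n**3 - 12*n**2 - 9*n - 1); subtract s_(1) = 0 ⇒ S(n) = n*(-4*n**3 - 12*n**2 - 9*n - 1).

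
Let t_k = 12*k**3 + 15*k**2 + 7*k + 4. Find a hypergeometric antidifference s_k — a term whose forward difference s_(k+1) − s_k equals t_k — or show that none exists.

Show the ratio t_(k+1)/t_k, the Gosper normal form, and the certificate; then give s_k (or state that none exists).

s_k = k*(3*k**3 - k**2 - k + 3)

The ratio is (12*k**3 + 51*k**2 + 73*k + 38)/(12*k**3 + 15*k**2 + 7*k + 4).
Factor: A=1; B=1; C=k**3 + 5*k**2/4 + 7*k/12 + 1/3.
Key eq: (1)·f(k+1) = (1)·f(k) + (k**3 + 5*k**2/4 + 7*k/12 + 1/3).
d = 4 from the (0,0,3) case.
Match coefficients ⇒ f(k) = k*(k + 1)*(3*k**2 - 4*k + 3)/12.
Get s_k = R·t_k = k*(3*k**3 - k**2 - k + 3) with R(k) = B(k−1)f(k)/C(k) = k*(3*k**2 - 4*k + 3)/(12*k**2 + 3*k + 4).
s_(k+1) − s_k = 12*k**3 + 15*k**2 + 7*k + 4 = t_k.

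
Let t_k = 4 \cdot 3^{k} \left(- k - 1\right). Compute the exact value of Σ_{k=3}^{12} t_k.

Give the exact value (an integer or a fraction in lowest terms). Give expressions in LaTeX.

The ratio is 3*(k + 2)/(k + 1).
A = 3, B = 1, C = k + 1.
Key eq: (3)·f(k+1) = (1)·f(k) + (k + 1).
Degrees (0,0,1) ⇒ d ≤ 1.
A polynomial solution: f(k) = (2*k - 1)/4.
Get s_k = R·t_k = 3**k*(1 - 2*k) with R(k) = B(k−1)f(k)/C(k) = (2*k - 1)/(4*(k + 1)).
Check: Δs_k = 4*3**k*(-k - 1). ✓
Sum = s_(13) − s_(3); s_(13) = -39858075, s_(3) = -135 ⇒ -39857940.

Σ = -39857940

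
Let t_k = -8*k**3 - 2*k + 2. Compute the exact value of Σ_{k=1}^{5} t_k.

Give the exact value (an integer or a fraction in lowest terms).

Ratio r(k) = (k + 4*(k + 1)**3)/(4*k**3 + k - 1).
Take A(k)=1, B(k)=1, C(k)=k**3 + k/4 - 1/4.
Key eq: (1)·f(k+1) = (1)·f(k) + (k**3 + k/4 - 1/4).
deg f ≤ 4 (via 0,0,3).
Solve for f: f(k) = k*(2*k**3 - 4*k**2 + 3*k - 3)/8 (degree 4 ≤ 4).
So s_k = (B(k−1)f/C)·t_k = (k*(2*k**3 - 4*k**2 + 3*k - 3)/(2*(2*k - 1)*(2*k**2 + k + 1)))·t_k = k*(-2*k**3 + 4*k**2 - 3*k + 3).
Check: Δs_k = -8*k**3 - 2*k + 2. ✓
Σ_(k=1)^(5) t_k = s_(6) − s_(1) = -1818 − (2) = -1820.

Σ = -1820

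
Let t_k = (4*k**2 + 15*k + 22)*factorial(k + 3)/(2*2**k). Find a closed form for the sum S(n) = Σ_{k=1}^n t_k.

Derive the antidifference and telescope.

The ratio is (k + 4)*(15*k + 4*(k + 1)**2 + 37)/(2*(4*k**2 + 15*k + 22)).
Factor: A=k/2 + 2; B=1; C=k**2 + 15*k/4 + 11/2.
f must satisfy (k/2 + 2)·f(k+1) − (1)·f(k) = k**2 + 15*k/4 + 11/2.
d = 1 from the (1,0,2) case.
Solving with deg f ≤ 1: f(k) = (4*k + 3)/2.
R(k) = B(k−1)·f(k)/C(k) = 2*(4*k + 3)/(4*k**2 + 15*k + 22); s_k = R·t_k = (4*k + 3)*factorial(k + 3)/2**k.
s_(k+1) − s_k = (4*k**2 + 15*k + 22)*factorial(k + 3)/(2*2**k) = t_k.
Evaluate: s_(n+1) = 2**(-n - 1)*(4*n + 7)*factorial(n + 4); subtract s_(1) = 84 ⇒ S(n) = -84 + 2*n*factorial(n + 4)/2**n + 7*factorial(n + 4)/(2*2**n).

S(n) = -84 + 2*n*factorial(n + 4)/2**n + 7*factorial(n + 4)/(2*2**n)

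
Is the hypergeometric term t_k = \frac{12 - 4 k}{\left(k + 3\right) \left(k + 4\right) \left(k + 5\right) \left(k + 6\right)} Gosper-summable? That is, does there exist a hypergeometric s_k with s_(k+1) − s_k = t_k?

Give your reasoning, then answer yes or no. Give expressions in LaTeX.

Yes. s_k = \frac{k \left(k^{2} + 12 k + 107\right)}{30 \left(k + 3\right) \left(k + 4\right) \left(k + 5\right)}.

Compute t_(k+1)/t_k: get (k - 2)*(k + 3)/((k - 3)*(k + 7)).
Gosper form: A/B · C(k+1)/C(k) with A=k + 3, B=k + 7, C=k - 3.
f must satisfy (k + 3)·f(k+1) − (k + 6)·f(k) = k - 3.
From deg A=1, deg B=1, deg C=1: d=3.
Solve for f: f(k) = -k*(k**2 + 12*k + 107)/120 (degree 3 ≤ 3).
Certificate R = B(k−1)f/C = -k*(k + 6)*(k**2 + 12*k + 107)/(120*(k - 3)) gives s_k = k*(k**2 + 12*k + 107)/(30*(k + 3)*(k + 4)*(k + 5)).
s_(k+1) − s_k = 4*(3 - k)/(k**4 + 18*k**3 + 119*k**2 + 342*k + 360) = t_k.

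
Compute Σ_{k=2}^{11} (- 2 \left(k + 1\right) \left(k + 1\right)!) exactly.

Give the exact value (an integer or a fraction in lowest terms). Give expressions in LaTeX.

The ratio is (k + 2)**2/(k + 1).
Normal form (A,B,C) = (k + 2, 1, k + 1).
f must satisfy (k + 2)·f(k+1) − (1)·f(k) = k + 1.
Degrees (1,0,1) ⇒ d ≤ 0.
A polynomial solution: f(k) = 1.
R(k) = B(k−1)·f(k)/C(k) = 1/(k + 1); s_k = R·t_k = -2*factorial(k + 1).
Check: Δs_k = -2*(k + 1)*factorial(k + 1). ✓
Evaluate s at k=12 and k=2: -12454041600 and -12; difference -12454041588.

Σ = -12454041588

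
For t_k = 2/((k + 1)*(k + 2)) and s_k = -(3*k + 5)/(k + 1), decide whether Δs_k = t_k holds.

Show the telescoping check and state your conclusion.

s_(k+1) = (-3*k - 8)/(k + 2)
s_(k+1) − s_k = 2/(k**2 + 3*k + 2)
(s_(k+1) − s_k) − t_k = 0

Valid: the claim telescopes to t_k.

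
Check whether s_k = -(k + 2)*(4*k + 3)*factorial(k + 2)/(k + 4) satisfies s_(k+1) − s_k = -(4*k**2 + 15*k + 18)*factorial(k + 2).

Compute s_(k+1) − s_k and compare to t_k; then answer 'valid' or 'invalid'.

s_(k+1) = -(k + 3)*(4*k + 7)*factorial(k + 3)/(k + 5)
s_(k+1) − s_k = -(4*k**4 + 43*k**3 + 171*k**2 + 314*k + 222)*factorial(k + 2)/((k + 4)*(k + 5))
(s_(k+1) − s_k) − t_k = 2*(4*k**3 + 31*k**2 + 74*k + 69)*factorial(k + 2)/((k + 4)*(k + 5))

Invalid: residual 2*(4*k**3 + 31*k**2 + 74*k + 69)*factorial(k + 2)/((k + 4)*(k + 5)) ≠ 0.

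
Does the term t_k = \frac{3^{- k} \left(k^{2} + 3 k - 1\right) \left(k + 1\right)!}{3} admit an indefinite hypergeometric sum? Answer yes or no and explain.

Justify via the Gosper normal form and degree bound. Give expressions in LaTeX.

Compute t_(k+1)/t_k: get (k + 2)*(3*k + (k + 1)**2 + 2)/(3*(k**2 + 3*k - 1)).
Take A(k)=k/3 + 2/3, B(k)=1, C(k)=k**2 + 3*k - 1.
Key eq: (k/3 + 2/3)·f(k+1) = (1)·f(k) + (k**2 + 3*k - 1).
d = 1 from the (1,0,2) case.
Solving with deg f ≤ 1: f(k) = 3*(k + 3).
Then R = B(k−1)f/C = 3*(k + 3)/(k**2 + 3*k - 1), so s_k = R(k)·t_k = (k + 3)*factorial(k + 1)/3**k.
Check: Δs_k = (k**2 + 3*k - 1)*factorial(k + 1)/(3*3**k). ✓

Yes. s_k = 3^{- k} \left(k + 3\right) \left(k + 1\right)!.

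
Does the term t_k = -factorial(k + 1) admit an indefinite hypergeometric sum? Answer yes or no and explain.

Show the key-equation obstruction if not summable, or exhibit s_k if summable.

No — t_k has no hypergeometric antidifference.

t_(k+1)/t_k = k + 2.
Gosper form: A/B · C(k+1)/C(k) with A=k + 2, B=1, C=1.
f must satisfy (k + 2)·f(k+1) − (1)·f(k) = 1.
d = -1 from the (1,0,0) case.
d = -1 < 0 ⇒ no nonzero polynomial f; not summable.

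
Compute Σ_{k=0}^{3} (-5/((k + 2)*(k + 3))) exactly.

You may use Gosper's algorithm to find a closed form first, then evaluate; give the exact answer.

Step 1: r(k) = (k + 2)/(k + 4).
So A=k + 2 and B=k + 4, with C=1.
Key eq: (k + 2)·f(k+1) = (k + 3)·f(k) + (1).
From deg A=1, deg B=1, deg C=0: d=1.
Coefficient equations give f(k) = k/2.
Get s_k = R·t_k = -5*k/(2*k + 4) with R(k) = B(k−1)f(k)/C(k) = k*(k + 3)/2.
Δs = -5/(k**2 + 5*k + 6), as required.
Telescoping: Σ = s_(4) − s_(0) = -5/3 − (0) = -5/3.

Σ = -5/3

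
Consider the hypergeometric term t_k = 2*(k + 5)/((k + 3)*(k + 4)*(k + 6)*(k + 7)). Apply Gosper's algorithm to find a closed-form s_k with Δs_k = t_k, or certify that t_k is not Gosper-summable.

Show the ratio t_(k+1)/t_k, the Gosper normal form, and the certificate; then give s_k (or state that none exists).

s_k = k*(k + 9)/(18*(k**2 + 9*k + 18))

The ratio is (k + 3)*(k + 6)**2/((k + 5)**2*(k + 8)).
Take A(k)=k + 3, B(k)=k + 8, C(k)=k**2 + 10*k + 25.
Solve (k + 3)·f(k+1) − (k + 7)·f(k) = k**2 + 10*k + 25.
d = 4 from the (1,1,2) case.
Match coefficients ⇒ f(k) = k*(k + 4)*(k + 5)*(k + 9)/36.
So s_k = (B(k−1)f/C)·t_k = (k*(k + 4)*(k + 7)*(k + 9)/(36*(k + 5)))·t_k = k*(k + 9)/(18*(k**2 + 9*k + 18)).
s_(k+1) − s_k = 2*(k + 5)/(k**4 + 20*k**3 + 145*k**2 + 450*k + 504) = t_k.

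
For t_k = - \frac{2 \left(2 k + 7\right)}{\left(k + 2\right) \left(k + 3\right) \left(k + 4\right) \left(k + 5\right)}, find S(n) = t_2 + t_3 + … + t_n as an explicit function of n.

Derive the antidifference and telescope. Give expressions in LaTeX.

Compute t_(k+1)/t_k: get (k + 2)*(2*k + 9)/((k + 6)*(2*k + 7)).
Normal form (A,B,C) = (k + 2, k + 6, k + 7/2).
Need (k + 2)·f(k+1) − (k + 5)·f(k) = k + 7/2.
Bound: deg f ≤ 3.
A polynomial solution: f(k) = k*(k + 3)*(k + 6)/16.
So s_k = (B(k−1)f/C)·t_k = (k*(k + 3)*(k + 5)*(k + 6)/(8*(2*k + 7)))·t_k = k*(-k - 6)/(4*(k**2 + 6*k + 8)).
s_(k+1) − s_k = 2*(-2*k - 7)/(k**4 + 14*k**3 + 71*k**2 + 154*k + 120) = t_k.
s_(n+1) = (-n**2 - 8*n - 7)/(4*(n**2 + 8*n + 15)) and s_(2) = -1/6, so S(n) = (-n**2 - 8*n + 9)/(12*(n**2 + 8*n + 15)).

S(n) = \frac{- n^{2} - 8 n + 9}{12 \left(n^{2} + 8 n + 15\right)}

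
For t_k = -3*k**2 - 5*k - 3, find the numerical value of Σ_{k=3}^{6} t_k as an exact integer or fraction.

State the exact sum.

The ratio is (3*k**2 + 11*k + 11)/(3*k**2 + 5*k + 3).
Take A(k)=1, B(k)=1, C(k)=k**2 + 5*k/3 + 1.
f must satisfy (1)·f(k+1) − (1)·f(k) = k**2 + 5*k/3 + 1.
deg f ≤ 3 (via 0,0,2).
Solving with deg f ≤ 3: f(k) = k*(k**2 + k + 1)/3.
R(k) = B(k−1)·f(k)/C(k) = k*(k**2 + k + 1)/(3*k**2 + 5*k + 3); s_k = R·t_k = k*(-k**2 - k - 1).
Verify: -3*k**2 - 5*k - 3 matches t_k.
Σ_(k=3)^(6) t_k = s_(7) − s_(3) = -399 − (-39) = -360.

Σ = -360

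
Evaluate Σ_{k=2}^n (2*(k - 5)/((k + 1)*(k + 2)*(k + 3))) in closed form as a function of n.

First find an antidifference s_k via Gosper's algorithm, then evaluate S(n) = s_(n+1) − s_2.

S(n) = 2*(1 - n)/(n**2 + 5*n + 6)

Compute t_(k+1)/t_k: get (k - 4)*(k + 1)/((k - 5)*(k + 4)).
Take A(k)=k + 1, B(k)=k + 4, C(k)=k - 5.
Solve (k + 1)·f(k+1) − (k + 3)·f(k) = k - 5.
Degrees (1,1,1) ⇒ d ≤ 2.
Match coefficients ⇒ f(k) = -k*(k + 4).
Certificate R = B(k−1)f/C = -k*(k + 3)*(k + 4)/(k - 5) gives s_k = 2*k*(-k - 4)/((k + 1)*(k + 2)).
s_(k+1) − s_k = 2*(k - 5)/(k**3 + 6*k**2 + 11*k + 6) = t_k.
Telescope: S(n) = s_(n+1) − s_(2) = 2*(-n**2 - 6*n - 5)/(n**2 + 5*n + 6) − (-2) = 2*(1 - n)/(n**2 + 5*n + 6).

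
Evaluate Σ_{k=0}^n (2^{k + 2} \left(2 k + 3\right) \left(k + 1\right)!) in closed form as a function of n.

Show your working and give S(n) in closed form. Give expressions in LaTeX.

S(n) = 8 \cdot 2^{n} \left(n + 2\right)! - 4

The ratio is 2*(k + 2)*(2*k + 5)/(2*k + 3).
Normal form (A,B,C) = (2*k + 4, 1, k + 3/2).
Solve (2*k + 4)·f(k+1) − (1)·f(k) = k + 3/2.
Bound: deg f ≤ 0.
Match coefficients ⇒ f(k) = 1/2.
R(k) = B(k−1)·f(k)/C(k) = 1/(2*k + 3); s_k = R·t_k = 2**(k + 2)*factorial(k + 1).
Check: Δs_k = 2**(k + 2)*(2*k + 3)*factorial(k + 1). ✓
Σ_(k=0)^n t_k = s_(n+1) − s_(0) = (2**(n + 3)*factorial(n + 2)) − (4), i.e. 8*2**n*factorial(n + 2) - 4.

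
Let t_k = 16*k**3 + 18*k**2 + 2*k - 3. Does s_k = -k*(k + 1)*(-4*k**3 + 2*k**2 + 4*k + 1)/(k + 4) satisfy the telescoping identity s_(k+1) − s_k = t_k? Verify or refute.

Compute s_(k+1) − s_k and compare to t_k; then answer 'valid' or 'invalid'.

Invalid: residual 18*(-2*k**4 - 14*k**3 - 13*k**2 - k + 2)/(k**2 + 9*k + 20) ≠ 0.

s_(k+1) = (4*k**5 + 22*k**4 + 42*k**3 + 29*k**2 - k - 6)/(k + 5)
s_(k+1) − s_k = (16*k**5 + 126*k**4 + 232*k**3 + 141*k**2 - 5*k - 24)/(k**2 + 9*k + 20)
(s_(k+1) − s_k) − t_k = 18*(-2*k**4 - 14*k**3 - 13*k**2 - k + 2)/(k**2 + 9*k + 20)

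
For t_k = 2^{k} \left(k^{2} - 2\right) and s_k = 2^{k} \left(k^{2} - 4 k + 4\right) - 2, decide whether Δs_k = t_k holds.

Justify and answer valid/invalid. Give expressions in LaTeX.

Valid — Δs_k = t_k.

s_(k+1) = 2*2**k*(-4*k + (k + 1)**2) - 2
s_(k+1) − s_k = 2**k*(k**2 - 2)
(s_(k+1) − s_k) − t_k = 0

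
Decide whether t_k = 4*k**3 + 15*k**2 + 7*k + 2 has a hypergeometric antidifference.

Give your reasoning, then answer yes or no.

Step 1: r(k) = (4*k**3 + 27*k**2 + 49*k + 28)/(4*k**3 + 15*k**2 + 7*k + 2).
So A=1 and B=1, with C=k**3 + 15*k**2/4 + 7*k/4 + 1/2.
Solve (1)·f(k+1) − (1)·f(k) = k**3 + 15*k**2/4 + 7*k/4 + 1/2.
deg f ≤ 4 (via 0,0,3).
Solving with deg f ≤ 4: f(k) = k*(k**3 + 3*k**2 - 3*k + 1)/4.
Certificate R = B(k−1)f/C = k*(k**3 + 3*k**2 - 3*k + 1)/(4*k**3 + 15*k**2 + 7*k + 2) gives s_k = k*(k**3 + 3*k**2 - 3*k + 1).
Verify: 4*k**3 + 15*k**2 + 7*k + 2 matches t_k.

Yes. s_k = k*(k**3 + 3*k**2 - 3*k + 1).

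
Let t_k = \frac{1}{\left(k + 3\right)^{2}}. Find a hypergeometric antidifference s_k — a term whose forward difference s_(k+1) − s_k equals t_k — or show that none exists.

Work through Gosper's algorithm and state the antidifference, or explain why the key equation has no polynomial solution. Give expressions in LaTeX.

none — t_k is not Gosper-summable

Ratio r(k) = (k + 3)**2/(k + 4)**2.
Normal form (A,B,C) = (k**2 + 6*k + 9, k**2 + 8*k + 16, 1).
Key eq: (k**2 + 6*k + 9)·f(k+1) = (k**2 + 6*k + 9)·f(k) + (1).
d = 0 from the (2,2,0) case.
Put f(k) = c0: A·f(k+1) − B(k−1)·f(k) − C = -1; need -1 = 0 — inconsistent ⇒ no f, not summable.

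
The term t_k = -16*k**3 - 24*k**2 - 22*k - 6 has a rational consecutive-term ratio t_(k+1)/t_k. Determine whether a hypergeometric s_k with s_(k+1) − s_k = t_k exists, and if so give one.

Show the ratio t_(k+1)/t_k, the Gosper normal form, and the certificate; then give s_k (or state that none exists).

s_k = k*(-4*k**3 - 3*k + 1)

Ratio r(k) = (8*k**3 + 36*k**2 + 59*k + 34)/(8*k**3 + 12*k**2 + 11*k + 3).
Normal form (A,B,C) = (1, 1, k**3 + 3*k**2/2 + 11*k/8 + 3/8).
f must satisfy (1)·f(k+1) − (1)·f(k) = k**3 + 3*k**2/2 + 11*k/8 + 3/8.
d = 4 from the (0,0,3) case.
Solving with deg f ≤ 4: f(k) = k*(4*k**3 + 3*k - 1)/16.
R(k) = B(k−1)·f(k)/C(k) = k*(4*k**3 + 3*k - 1)/(2*(8*k**3 + 12*k**2 + 11*k + 3)); s_k = R·t_k = k*(-4*k**3 - 3*k + 1).
Δs = -16*k**3 - 24*k**2 - 22*k - 6, as required.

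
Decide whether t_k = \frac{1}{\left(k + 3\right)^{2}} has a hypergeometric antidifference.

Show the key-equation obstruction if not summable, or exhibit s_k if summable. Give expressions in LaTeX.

No — t_k has no hypergeometric antidifference.

The ratio is (k + 3)**2/(k + 4)**2.
A = k**2 + 6*k + 9, B = k**2 + 8*k + 16, C = 1.
Key eq: (k**2 + 6*k + 9)·f(k+1) = (k**2 + 6*k + 9)·f(k) + (1).
deg f ≤ 0 (via 2,2,0).
Generic f = c0 gives residual -1; -1 = 0 cannot hold, so t_k is not Gosper-summable.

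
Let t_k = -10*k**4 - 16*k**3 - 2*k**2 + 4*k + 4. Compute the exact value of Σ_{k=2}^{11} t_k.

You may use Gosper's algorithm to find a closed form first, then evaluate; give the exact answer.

Compute t_(k+1)/t_k: get (5*k**4 + 28*k**3 + 55*k**2 + 44*k + 10)/(5*k**4 + 8*k**3 + k**2 - 2*k - 2).
A = 1, B = 1, C = k**4 + 8*k**3/5 + k**2/5 - 2*k/5 - 2/5.
Solve (1)·f(k+1) − (1)·f(k) = k**4 + 8*k**3/5 + k**2/5 - 2*k/5 - 2/5.
d = 5 from the (0,0,4) case.
Match coefficients ⇒ f(k) = k*(2*k**4 - k**3 - 4*k**2 + k - 2)/10.
Then R = B(k−1)f/C = k*(2*k**4 - k**3 - 4*k**2 + k - 2)/(2*(5*k**4 + 8*k**3 + k**2 - 2*k - 2)), so s_k = R(k)·t_k = k*(-2*k**4 + k**3 + 4*k**2 - k + 2).
Verify: -10*k**4 - 16*k**3 - 2*k**2 + 4*k + 4 matches t_k.
Evaluate s at k=12 and k=2: -470136 and -16; difference -470120.

Σ = -470120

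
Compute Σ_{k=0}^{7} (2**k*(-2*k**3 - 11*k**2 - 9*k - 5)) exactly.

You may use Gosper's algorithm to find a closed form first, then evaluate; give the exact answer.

Σ = -248063

Compute t_(k+1)/t_k: get 2*(2*k**3 + 17*k**2 + 37*k + 27)/(2*k**3 + 11*k**2 + 9*k + 5).
A = 2, B = 1, C = k**3 + 11*k**2/2 + 9*k/2 + 5/2.
Set up (2)·f(k+1) − (1)·f(k) − (k**3 + 11*k**2/2 + 9*k/2 + 5/2) = 0.
Degrees (0,0,3) ⇒ d ≤ 3.
Coefficient equations give f(k) = (2*k + 1)*(k**2 - k + 1)/2.
So s_k = (B(k−1)f/C)·t_k = ((2*k + 1)*(k**2 - k + 1)/(2*k**3 + 11*k**2 + 9*k + 5))·t_k = 2**k*(-2*k**3 + k**2 - k - 1).
Δs = 2**k*(-2*k**3 - 11*k**2 - 9*k - 5), as required.
Telescoping: Σ = s_(8) − s_(0) = -248064 − (-1) = -248063.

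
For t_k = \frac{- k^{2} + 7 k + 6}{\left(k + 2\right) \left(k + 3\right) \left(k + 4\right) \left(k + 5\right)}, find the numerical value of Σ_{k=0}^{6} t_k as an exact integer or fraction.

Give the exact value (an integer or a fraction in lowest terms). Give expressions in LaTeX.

The ratio is (k + 2)*(7*k - (k + 1)**2 + 13)/((k + 6)*(-k**2 + 7*k + 6)).
Factor: A=k + 2; B=k + 6; C=k**2 - 7*k - 6.
Solve (k + 2)·f(k+1) − (k + 5)·f(k) = k**2 - 7*k - 6.
Bound: deg f ≤ 3.
Coefficient equations give f(k) = -k*(k**2 + 21*k + 14)/12.
So s_k = (B(k−1)f/C)·t_k = (-k*(k + 5)*(k**2 + 21*k + 14)/(12*(k**2 - 7*k - 6)))·t_k = k*(k**2 + 21*k + 14)/(12*(k + 2)*(k + 3)*(k + 4)).
s_(k+1) − s_k = (-k**2 + 7*k + 6)/(k**4 + 14*k**3 + 71*k**2 + 154*k + 120) = t_k.
Σ_(k=0)^(6) t_k = s_(7) − s_(0) = 49/396 − (0) = 49/396.

Σ = 49/396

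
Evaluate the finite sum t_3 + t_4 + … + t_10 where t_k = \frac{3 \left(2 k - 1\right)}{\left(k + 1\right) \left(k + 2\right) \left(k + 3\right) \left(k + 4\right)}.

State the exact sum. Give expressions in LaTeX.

Step 1: r(k) = (k + 1)*(2*k + 1)/((k + 5)*(2*k - 1)).
Factor: A=k + 1; B=k + 5; C=k - 1/2.
Need (k + 1)·f(k+1) − (k + 4)·f(k) = k - 1/2.
d = 3 from the (1,1,1) case.
Solve for f: f(k) = -k/2 (degree 1 ≤ 3).
Then R = B(k−1)f/C = -k*(k + 4)/(2*k - 1), so s_k = R(k)·t_k = -3*k/((k + 1)*(k + 2)*(k + 3)).
Verify: 3*(2*k - 1)/(k**4 + 10*k**3 + 35*k**2 + 50*k + 24) matches t_k.
Telescoping: Σ = s_(11) − s_(3) = -11/728 − (-3/40) = 109/1820.

Σ = 109/1820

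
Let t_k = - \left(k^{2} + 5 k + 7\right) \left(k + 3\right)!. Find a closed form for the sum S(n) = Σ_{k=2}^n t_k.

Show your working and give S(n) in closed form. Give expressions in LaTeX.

Compute t_(k+1)/t_k: get (k + 4)*(5*k + (k + 1)**2 + 12)/(k**2 + 5*k + 7).
Normal form (A,B,C) = (k + 4, 1, k**2 + 5*k + 7).
Solve (k + 4)·f(k+1) − (1)·f(k) = k**2 + 5*k + 7.
From deg A=1, deg B=0, deg C=2: d=1.
Solving with deg f ≤ 1: f(k) = k + 1.
R(k) = B(k−1)·f(k)/C(k) = (k + 1)/(k**2 + 5*k + 7); s_k = R·t_k = -(k + 1)*factorial(k + 3).
Verify: -(k**2 + 5*k + 7)*factorial(k + 3) matches t_k.
s_(n+1) = -(n + 2)*factorial(n + 4) and s_(2) = -360, so S(n) = -n*factorial(n + 4) - 2*factorial(n + 4) + 360.

S(n) = - n \left(n + 4\right)! - 2 \left(n + 4\right)! + 360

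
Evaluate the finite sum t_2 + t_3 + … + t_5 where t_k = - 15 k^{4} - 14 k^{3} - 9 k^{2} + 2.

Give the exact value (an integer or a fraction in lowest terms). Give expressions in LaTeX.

Σ = -18284

Ratio r(k) = (15*k**4 + 74*k**3 + 141*k**2 + 120*k + 36)/(15*k**4 + 14*k**3 + 9*k**2 - 2).
Factor: A=1; B=1; C=k**4 + 14*k**3/15 + 3*k**2/5 - 2/15.
Key eq: (1)·f(k+1) = (1)·f(k) + (k**4 + 14*k**3/15 + 3*k**2/5 - 2/15).
d = 5 from the (0,0,4) case.
Solve for f: f(k) = k*(3*k**4 - 4*k**3 + k**2 - k - 1)/15 (degree 5 ≤ 5).
So s_k = (B(k−1)f/C)·t_k = (k*(3*k**4 - 4*k**3 + k**2 - k - 1)/(15*k**4 + 14*k**3 + 9*k**2 - 2))·t_k = k*(-3*k**4 + 4*k**3 - k**2 + k + 1).
Check: Δs_k = -15*k**4 - 14*k**3 - 9*k**2 + 2. ✓
Evaluate s at k=6 and k=2: -18318 and -34; difference -18284.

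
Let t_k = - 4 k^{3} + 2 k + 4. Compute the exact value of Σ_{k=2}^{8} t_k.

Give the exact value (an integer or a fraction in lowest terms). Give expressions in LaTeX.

The ratio is (k - 2*(k + 1)**3 + 3)/(-2*k**3 + k + 2).
Normal form (A,B,C) = (1, 1, k**3 - k/2 - 1).
Key eq: (1)·f(k+1) = (1)·f(k) + (k**3 - k/2 - 1).
Degrees (0,0,3) ⇒ d ≤ 4.
A polynomial solution: f(k) = k*(k**3 - 2*k**2 - 3)/4.
Get s_k = R·t_k = k*(-k**3 + 2*k**2 + 3) with R(k) = B(k−1)f(k)/C(k) = k*(k**3 - 2*k**2 - 3)/(2*(2*k**3 - k - 2)).
Δs = -4*k**3 + 2*k + 4, as required.
Evaluate s at k=9 and k=2: -5076 and 6; difference -5082.

Σ = -5082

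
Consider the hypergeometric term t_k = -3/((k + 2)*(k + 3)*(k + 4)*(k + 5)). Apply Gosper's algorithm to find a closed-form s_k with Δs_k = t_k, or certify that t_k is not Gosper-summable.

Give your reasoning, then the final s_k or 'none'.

s_k = k*(-k**2 - 9*k - 26)/(24*(k + 2)*(k + 3)*(k + 4))

Ratio r(k) = (k + 2)/(k + 6).
A = k + 2, B = k + 6, C = 1.
Solve (k + 2)·f(k+1) − (k + 5)·f(k) = 1.
Bound: deg f ≤ 3.
Match coefficients ⇒ f(k) = k*(k**2 + 9*k + 26)/72.
Certificate R = B(k−1)f/C = k*(k + 5)*(k**2 + 9*k + 26)/72 gives s_k = k*(-k**2 - 9*k - 26)/(24*(k + 2)*(k + 3)*(k + 4)).
s_(k+1) − s_k = -3/(k**4 + 14*k**3 + 71*k**2 + 154*k + 120) = t_k.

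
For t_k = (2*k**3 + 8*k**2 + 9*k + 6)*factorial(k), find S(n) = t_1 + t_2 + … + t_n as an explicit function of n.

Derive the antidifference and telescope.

S(n) = 2*n**3*factorial(n) + 10*n**2*factorial(n) + 13*n*factorial(n) + 5*factorial(n) - 5

r(k) = (2*k**4 + 16*k**3 + 45*k**2 + 56*k + 25)/(2*k**3 + 8*k**2 + 9*k + 6) after simplifying.
Gosper form: A/B · C(k+1)/C(k) with A=k + 1, B=1, C=k**3 + 4*k**2 + 9*k/2 + 3.
Set up (k + 1)·f(k+1) − (1)·f(k) − (k**3 + 4*k**2 + 9*k/2 + 3) = 0.
Degrees (1,0,3) ⇒ d ≤ 2.
Match coefficients ⇒ f(k) = (2*k**2 + 4*k - 1)/2.
R(k) = B(k−1)·f(k)/C(k) = (2*k**2 + 4*k - 1)/(2*k**3 + 8*k**2 + 9*k + 6); s_k = R·t_k = (2*k**2 + 4*k - 1)*factorial(k).
Δs = (2*k**3 + 8*k**2 + 9*k + 6)*factorial(k), as required.
Telescope: S(n) = s_(n+1) − s_(1) = (2*n**2 + 8*n + 5)*factorial(n + 1) − (5) = 2*n**3*factorial(n) + 10*n**2*factorial(n) + 13*n*factorial(n) + 5*factorial(n) - 5.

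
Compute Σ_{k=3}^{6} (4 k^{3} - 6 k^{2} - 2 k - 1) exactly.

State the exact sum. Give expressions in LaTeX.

Σ = 1172

Step 1: r(k) = (4*k**3 + 6*k**2 - 2*k - 5)/(4*k**3 - 6*k**2 - 2*k - 1).
Take A(k)=1, B(k)=1, C(k)=k**3 - 3*k**2/2 - k/2 - 1/4.
Need (1)·f(k+1) − (1)·f(k) = k**3 - 3*k**2/2 - k/2 - 1/4.
From deg A=0, deg B=0, deg C=3: d=4.
Match coefficients ⇒ f(k) = k*(k**3 - 4*k**2 + 3*k - 1)/4.
Certificate R = B(k−1)f/C = k*(k**3 - 4*k**2 + 3*k - 1)/(4*k**3 - 6*k**2 - 2*k - 1) gives s_k = k*(k**3 - 4*k**2 + 3*k - 1).
s_(k+1) − s_k = 4*k**3 - 6*k**2 - 2*k - 1 = t_k.
Telescoping: Σ = s_(7) − s_(3) = 1169 − (-3) = 1172.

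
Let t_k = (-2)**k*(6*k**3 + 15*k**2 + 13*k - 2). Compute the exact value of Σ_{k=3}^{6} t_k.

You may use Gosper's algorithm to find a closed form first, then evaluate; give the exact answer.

Σ = 92464

Compute t_(k+1)/t_k: get 2*(-6*k**3 - 33*k**2 - 61*k - 32)/(6*k**3 + 15*k**2 + 13*k - 2).
Take A(k)=-2, B(k)=1, C(k)=k**3 + 5*k**2/2 + 13*k/6 - 1/3.
Key eq: (-2)·f(k+1) = (1)·f(k) + (k**3 + 5*k**2/2 + 13*k/6 - 1/3).
Bound: deg f ≤ 3.
Match coefficients ⇒ f(k) = -(k - 1)*(2*k**2 + 3*k + 2)/6.
So s_k = (B(k−1)f/C)·t_k = (-(k - 1)*(2*k**2 + 3*k + 2)/(6*k**3 + 15*k**2 + 13*k - 2))·t_k = (-2)**k*(-2*k**3 - k**2 + k + 2).
s_(k+1) − s_k = (-2)**k*(6*k**3 + 15*k**2 + 13*k - 2) = t_k.
Evaluate s at k=7 and k=3: 92928 and 464; difference 92464.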